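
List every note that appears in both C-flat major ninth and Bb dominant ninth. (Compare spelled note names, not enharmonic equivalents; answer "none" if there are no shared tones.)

B♭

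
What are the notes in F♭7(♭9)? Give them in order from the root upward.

F♭7(♭9): dominant seventh flat nine on Fb.
Root: Fb
Major 3rd (3rd): Ab
Perfect 5th (5th): Cb
Minor 7th (7th): Ebb
Minor 9th (9th): Gbb

Fb  Ab  Cb  Ebb  Gbb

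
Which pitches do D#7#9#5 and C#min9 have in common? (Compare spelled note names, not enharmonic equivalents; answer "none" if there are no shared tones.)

D#7#9#5 = D#, F##, A##, C#, E##.
C#min9 = C#, E, G#, B, D#.
Shared: D#, C#.

D# – C#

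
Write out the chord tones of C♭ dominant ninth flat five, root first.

C♭ dominant ninth flat five: dominant ninth flat five on C-flat.
C-flat — root
E-flat — major 3rd
G-double-flat — diminished 5th
B-double-flat — minor 7th
D-flat — major 9th

C-flat, E-flat, G-double-flat, B-double-flat, D-flat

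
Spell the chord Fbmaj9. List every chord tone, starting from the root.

Fbmaj9 is a major ninth built on Fb.
Root: Fb
Major 3rd (3rd): Ab
Perfect 5th (5th): Cb
Major 7th (7th): Eb
Major 9th (9th): Gb

Fb Ab Cb Eb Gb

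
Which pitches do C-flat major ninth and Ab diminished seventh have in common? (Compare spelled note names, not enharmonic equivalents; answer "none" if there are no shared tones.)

C-flat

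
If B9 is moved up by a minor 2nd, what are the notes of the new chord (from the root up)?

B up a minor 2nd → C. New chord: C dominant ninth.
root → C
3rd (major 3rd) → E
5th (perfect 5th) → G
7th (minor 7th) → B♭
9th (major 9th) → D

C  E  G  B♭  D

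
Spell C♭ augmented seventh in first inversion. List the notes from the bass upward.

E-flat G B-double-flat C-flat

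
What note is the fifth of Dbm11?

Ab

Root of Dbm11 = Db. The 5th is a perfect 5th: Db up a perfect 5th → Ab.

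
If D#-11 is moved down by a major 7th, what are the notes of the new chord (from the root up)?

A major 7th down from D♯ is E, so the new chord is E minor eleventh.
- root: E
- minor 3rd: G
- perfect 5th: B
- minor 7th: D
- major 9th: F♯
- perfect 11th: A

E G B D F♯ A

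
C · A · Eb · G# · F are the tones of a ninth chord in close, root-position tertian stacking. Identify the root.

Stacking in thirds gives F – A – C – Eb – G#, so F is the root — F dominant seventh sharp nine.

F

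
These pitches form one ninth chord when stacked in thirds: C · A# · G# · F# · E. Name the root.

F#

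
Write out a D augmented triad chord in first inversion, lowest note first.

F-sharp, A-sharp, D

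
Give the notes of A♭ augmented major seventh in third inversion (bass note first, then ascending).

A♭ augmented major seventh = A-flat–C–E–G; third inversion → seventh (G) lowest.

G – A-flat – C – E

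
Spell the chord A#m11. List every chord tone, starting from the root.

A# – C# – E# – G# – B# – D#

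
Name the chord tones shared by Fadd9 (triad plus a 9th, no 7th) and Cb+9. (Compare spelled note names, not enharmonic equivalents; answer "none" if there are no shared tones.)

Fadd9: F A C G
Cb+9: C♭ E♭ G B𝄫 D♭
Common to both → G.

G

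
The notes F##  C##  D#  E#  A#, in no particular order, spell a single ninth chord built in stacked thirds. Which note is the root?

D#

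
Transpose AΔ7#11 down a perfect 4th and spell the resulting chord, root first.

E – G♯ – B – D♯ – A♯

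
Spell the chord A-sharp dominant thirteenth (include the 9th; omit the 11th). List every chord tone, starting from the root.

A# C## E# G# B# F##

A-sharp dominant thirteenth is a dominant thirteenth built on A#.
root → A#
3rd (major 3rd) → C##
5th (perfect 5th) → E#
7th (minor 7th) → G#
9th (major 9th) → B#
13th (major 13th) → F##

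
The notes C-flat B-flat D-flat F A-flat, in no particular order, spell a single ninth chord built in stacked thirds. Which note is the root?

B-flat

Stacking in thirds gives B-flat – D-flat – F – A-flat – C-flat, so B-flat is the root — B-flat minor seventh flat nine.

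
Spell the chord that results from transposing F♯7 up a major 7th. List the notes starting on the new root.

A major 7th up from F# is E#, so the new chord is E# dominant seventh.
- root: E#
- major 3rd: G##
- perfect 5th: B#
- minor 7th: D#

E#  G##  B#  D#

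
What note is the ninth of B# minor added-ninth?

B# minor added-ninth is built on B♯; its 9th is a major 9th above the root.
A second above B uses the letter C, and the major 9th above B♯ is C𝄪.

C𝄪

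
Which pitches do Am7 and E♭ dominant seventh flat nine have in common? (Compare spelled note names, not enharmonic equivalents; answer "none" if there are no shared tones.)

G

Am7: A C E G
E♭ dominant seventh flat nine: Eb G Bb Db Fb
Common to both → G.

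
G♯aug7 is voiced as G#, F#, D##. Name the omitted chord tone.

G♯aug7 = G#, B#, D##, F#. The voicing lacks the 3rd (major 3rd), B#.

B#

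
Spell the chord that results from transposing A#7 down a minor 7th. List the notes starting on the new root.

A minor 7th down from A# is B#, so the new chord is B# dominant seventh.
- root: B#
- major 3rd: D##
- perfect 5th: F##
- minor 7th: A#

B# D## F## A#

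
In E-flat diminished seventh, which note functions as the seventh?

Dbb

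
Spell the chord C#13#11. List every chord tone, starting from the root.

C#13#11: dominant thirteenth sharp eleven on C#.
- root: C#
- major 3rd: E#
- perfect 5th: G#
- minor 7th: B
- major 9th: D#
- augmented 11th: F##
- major 13th: A#

C#, E#, G#, B, D#, F##, A#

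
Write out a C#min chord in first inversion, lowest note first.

E  G♯  C♯

In root position, C#min is C♯–E–G♯.
First inversion puts the third (E) in the bass.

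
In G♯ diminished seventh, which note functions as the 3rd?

Root of G♯ diminished seventh = G#. The 3rd is a minor 3rd: G# up a minor 3rd → B.

B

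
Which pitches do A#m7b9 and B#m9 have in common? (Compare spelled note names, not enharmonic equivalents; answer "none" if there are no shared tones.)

A#

A#m7b9 = A#, C#, E#, G#, B.
B#m9 = B#, D#, F##, A#, C##.
Shared: A#.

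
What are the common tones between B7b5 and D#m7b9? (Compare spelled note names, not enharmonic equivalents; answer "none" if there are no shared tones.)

D♯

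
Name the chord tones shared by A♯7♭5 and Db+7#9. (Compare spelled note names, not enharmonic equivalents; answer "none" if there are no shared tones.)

E

A♯7♭5: A♯ C𝄪 E G♯
Db+7#9: D♭ F A C♭ E
Common to both → E.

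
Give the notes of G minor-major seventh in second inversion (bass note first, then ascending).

In root position, G minor-major seventh is G–B♭–D–F♯.
Second inversion puts the fifth (D) in the bass.

D F♯ G B♭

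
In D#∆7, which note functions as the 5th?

D#∆7 is built on D#; its 5th is a perfect 5th above the root.
A fifth above D uses the letter A, and the perfect 5th above D# is A#.

A#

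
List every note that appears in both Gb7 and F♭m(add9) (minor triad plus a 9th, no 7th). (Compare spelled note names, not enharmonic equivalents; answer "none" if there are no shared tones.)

Gb7 = Gb, Bb, Db, Fb.
F♭m(add9) = Fb, Abb, Cb, Gb.
Shared: Gb, Fb.

Gb, Fb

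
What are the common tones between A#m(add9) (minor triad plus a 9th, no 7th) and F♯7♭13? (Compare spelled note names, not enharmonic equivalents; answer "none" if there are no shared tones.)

A#  C#

A#m(add9) = A#, C#, E#, B#.
F♯7♭13 = F#, A#, C#, E, D.
Shared: A#, C#.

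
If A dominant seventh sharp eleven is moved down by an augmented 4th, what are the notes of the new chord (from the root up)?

E♭ G B♭ D♭ A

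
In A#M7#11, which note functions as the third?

C##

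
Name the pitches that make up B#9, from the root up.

B#  D##  F##  A#  C##

B#9 is a dominant ninth built on B#.
root → B#
3rd (major 3rd) → D##
5th (perfect 5th) → F##
7th (minor 7th) → A#
9th (major 9th) → C##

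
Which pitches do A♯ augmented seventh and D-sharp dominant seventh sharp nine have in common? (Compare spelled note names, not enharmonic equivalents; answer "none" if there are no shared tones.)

A-sharp, E-double-sharp

A♯ augmented seventh = A-sharp, C-double-sharp, E-double-sharp, G-sharp.
D-sharp dominant seventh sharp nine = D-sharp, F-double-sharp, A-sharp, C-sharp, E-double-sharp.
Shared: A-sharp, E-double-sharp.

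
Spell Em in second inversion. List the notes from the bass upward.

B  E  G

Em = E–G–B; second inversion → fifth (B) lowest.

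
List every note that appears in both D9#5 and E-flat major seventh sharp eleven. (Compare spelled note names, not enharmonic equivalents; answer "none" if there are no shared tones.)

D9#5 = D, F♯, A♯, C, E.
E-flat major seventh sharp eleven = E♭, G, B♭, D, A.
Shared: D.

D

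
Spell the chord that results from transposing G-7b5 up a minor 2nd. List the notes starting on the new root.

Transposed root: G → Ab (minor 2nd up). So we spell Ab half-diminished seventh:
Ab — root
Cb — minor 3rd
Ebb — diminished 5th
Gb — minor 7th

Ab, Cb, Ebb, Gb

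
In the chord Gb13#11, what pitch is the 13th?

Root of Gb13#11 = Gb. The 13th is a major 13th: Gb up a major 13th → Eb.

Eb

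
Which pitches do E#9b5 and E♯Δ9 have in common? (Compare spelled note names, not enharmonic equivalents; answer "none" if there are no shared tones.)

E#9b5: E# G## B D# F##
E♯Δ9: E# G## B# D## F##
Common to both → E#, G##, F##.

E#  G##  F##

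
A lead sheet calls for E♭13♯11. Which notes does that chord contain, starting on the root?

E♭13♯11: dominant thirteenth sharp eleven on Eb.
root → Eb
3rd (major 3rd) → G
5th (perfect 5th) → Bb
7th (minor 7th) → Db
9th (major 9th) → F
11th (augmented 11th) → A
13th (major 13th) → C

Eb, G, Bb, Db, F, A, C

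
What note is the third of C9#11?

Root of C9#11 = C. The 3rd is a major 3rd: C up a major 3rd → E.

E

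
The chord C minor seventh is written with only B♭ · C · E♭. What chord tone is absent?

G

The full C minor seventh chord is C, E♭, G, B♭.
Comparing with the voicing, the perfect 5th (5th) — G — is absent.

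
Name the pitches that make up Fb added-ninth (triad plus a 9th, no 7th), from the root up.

Root F-flat, quality added-ninth:
Root: F-flat
Major 3rd (3rd): A-flat
Perfect 5th (5th): C-flat
Major 9th (9th): G-flat

F-flat  A-flat  C-flat  G-flat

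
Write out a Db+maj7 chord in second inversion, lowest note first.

Db+maj7 = Db–F–A–C; second inversion → fifth (A) lowest.

A  C  Db  F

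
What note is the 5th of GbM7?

Db

Root of GbM7 = Gb. The 5th is a perfect 5th: Gb up a perfect 5th → Db.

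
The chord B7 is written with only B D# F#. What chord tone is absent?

A

The full B7 chord is B, D#, F#, A.
Comparing with the voicing, the minor 7th (7th) — A — is absent.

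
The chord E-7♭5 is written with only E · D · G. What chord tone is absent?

The full E-7♭5 chord is E, G, Bb, D.
Comparing with the voicing, the diminished 5th (5th) — Bb — is absent.

Bb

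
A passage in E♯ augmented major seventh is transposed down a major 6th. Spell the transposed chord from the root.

G-sharp  B-sharp  D-double-sharp  F-double-sharp

Transposed root: E-sharp → G-sharp (major 6th down). So we spell G-sharp augmented major seventh:
G-sharp — root
B-sharp — major 3rd
D-double-sharp — augmented 5th
F-double-sharp — major 7th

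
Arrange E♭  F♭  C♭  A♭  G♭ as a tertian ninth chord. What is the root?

Stacking in thirds gives F♭ – A♭ – C♭ – E♭ – G♭, so F♭ is the root — F♭ major ninth.

F♭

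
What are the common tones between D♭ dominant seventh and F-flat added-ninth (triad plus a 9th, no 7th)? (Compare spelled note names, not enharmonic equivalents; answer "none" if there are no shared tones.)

A-flat, C-flat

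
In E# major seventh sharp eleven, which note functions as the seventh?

D-double-sharp

E# major seventh sharp eleven is built on E-sharp; its 7th is a major 7th above the root.
A seventh above E uses the letter D, and the major 7th above E-sharp is D-double-sharp.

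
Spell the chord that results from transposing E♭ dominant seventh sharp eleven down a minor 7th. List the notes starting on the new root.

Transposed root: E-flat → F (minor 7th down). So we spell F dominant seventh sharp eleven:
Root: F
Major 3rd (3rd): A
Perfect 5th (5th): C
Minor 7th (7th): E-flat
Augmented 11th (11th): B

F, A, C, E-flat, B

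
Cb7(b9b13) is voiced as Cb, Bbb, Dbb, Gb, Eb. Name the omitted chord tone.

Abb

The full Cb7(b9b13) chord is Cb, Eb, Gb, Bbb, Dbb, Abb.
Comparing with the voicing, the minor 13th (13th) — Abb — is absent.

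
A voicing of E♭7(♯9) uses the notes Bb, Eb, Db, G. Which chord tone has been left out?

F#

E♭7(♯9) = Eb, G, Bb, Db, F#. The voicing lacks the 9th (augmented 9th), F#.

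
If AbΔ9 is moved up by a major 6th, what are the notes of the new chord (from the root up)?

F A C E G

Ab up a major 6th → F. New chord: F major ninth.
root → F
3rd (major 3rd) → A
5th (perfect 5th) → C
7th (major 7th) → E
9th (major 9th) → G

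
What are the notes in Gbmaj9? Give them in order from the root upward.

Gb, Bb, Db, F, Ab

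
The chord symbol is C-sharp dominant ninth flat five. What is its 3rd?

E-sharp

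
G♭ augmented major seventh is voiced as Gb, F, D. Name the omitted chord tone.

Bb

G♭ augmented major seventh = Gb, Bb, D, F. The voicing lacks the 3rd (major 3rd), Bb.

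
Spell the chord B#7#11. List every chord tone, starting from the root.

B#, D##, F##, A#, E##

Root B#, quality dominant seventh sharp eleven:
Root: B#
Major 3rd (3rd): D##
Perfect 5th (5th): F##
Minor 7th (7th): A#
Augmented 11th (11th): E##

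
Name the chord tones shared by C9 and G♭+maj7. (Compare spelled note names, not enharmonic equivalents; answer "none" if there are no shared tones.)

B♭ D

C9: C E G B♭ D
G♭+maj7: G♭ B♭ D F
Common to both → B♭, D.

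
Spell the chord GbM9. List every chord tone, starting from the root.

Root G♭, quality major ninth:
Root: G♭
Major 3rd (3rd): B♭
Perfect 5th (5th): D♭
Major 7th (7th): F
Major 9th (9th): A♭

G♭  B♭  D♭  F  A♭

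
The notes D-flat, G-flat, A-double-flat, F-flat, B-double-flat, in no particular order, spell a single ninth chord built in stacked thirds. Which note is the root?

G-flat

Stacking in thirds gives G-flat – B-double-flat – D-flat – F-flat – A-double-flat, so G-flat is the root — G-flat minor seventh flat nine.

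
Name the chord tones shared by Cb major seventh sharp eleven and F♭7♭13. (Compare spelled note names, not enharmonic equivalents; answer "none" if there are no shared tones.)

Cb major seventh sharp eleven: Cb Eb Gb Bb F
F♭7♭13: Fb Ab Cb Ebb Dbb
Common to both → Cb.

Cb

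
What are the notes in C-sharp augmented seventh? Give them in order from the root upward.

C-sharp augmented seventh is an augmented seventh built on C♯.
C♯ — root
E♯ — major 3rd
G𝄪 — augmented 5th
B — minor 7th

C♯ – E♯ – G𝄪 – B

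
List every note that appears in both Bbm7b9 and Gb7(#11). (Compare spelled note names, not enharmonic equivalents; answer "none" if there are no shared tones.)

Bb – Db

Bbm7b9 = Bb, Db, F, Ab, Cb.
Gb7(#11) = Gb, Bb, Db, Fb, C.
Shared: Bb, Db.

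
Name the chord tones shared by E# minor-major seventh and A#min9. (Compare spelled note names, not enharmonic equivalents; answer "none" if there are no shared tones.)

E♯, G♯, B♯

E# minor-major seventh: E♯ G♯ B♯ D𝄪
A#min9: A♯ C♯ E♯ G♯ B♯
Common to both → E♯, G♯, B♯.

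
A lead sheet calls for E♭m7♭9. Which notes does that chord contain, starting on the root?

Root E♭, quality minor seventh flat nine:
E♭ — root
G♭ — minor 3rd
B♭ — perfect 5th
D♭ — minor 7th
F♭ — minor 9th

E♭ G♭ B♭ D♭ F♭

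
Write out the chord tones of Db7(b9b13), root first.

Db – F – Ab – Cb – Ebb – Bbb

Root Db, quality dominant seventh flat nine flat thirteen:
root → Db
3rd (major 3rd) → F
5th (perfect 5th) → Ab
7th (minor 7th) → Cb
9th (minor 9th) → Ebb
13th (minor 13th) → Bbb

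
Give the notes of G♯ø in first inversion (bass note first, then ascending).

G♯ø = G#–B–D–F#; first inversion → third (B) lowest.

B, D, F#, G#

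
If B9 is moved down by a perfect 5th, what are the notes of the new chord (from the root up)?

B down a perfect 5th → E. New chord: E dominant ninth.
- root: E
- major 3rd: G#
- perfect 5th: B
- minor 7th: D
- major 9th: F#

E, G#, B, D, F#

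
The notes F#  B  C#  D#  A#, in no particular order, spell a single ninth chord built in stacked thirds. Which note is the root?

Arranged so that each adjacent pair is a third by letter name: B – D# – F# – A# – C#.
The bottom of that stack, B, is the root (this is B major ninth).

B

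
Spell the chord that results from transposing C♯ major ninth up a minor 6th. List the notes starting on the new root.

A, C-sharp, E, G-sharp, B

C-sharp up a minor 6th → A. New chord: A major ninth.
root → A
3rd (major 3rd) → C-sharp
5th (perfect 5th) → E
7th (major 7th) → G-sharp
9th (major 9th) → B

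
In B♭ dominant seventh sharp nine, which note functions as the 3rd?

B♭ dominant seventh sharp nine is built on Bb; its 3rd is a major 3rd above the root.
A third above B uses the letter D, and the major 3rd above Bb is D.

D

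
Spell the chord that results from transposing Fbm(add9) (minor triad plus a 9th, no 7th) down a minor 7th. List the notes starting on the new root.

Gb Bbb Db Ab

Transposed root: Fb → Gb (minor 7th down). So we spell Gb minor added-ninth:
- root: Gb
- minor 3rd: Bbb
- perfect 5th: Db
- major 9th: Ab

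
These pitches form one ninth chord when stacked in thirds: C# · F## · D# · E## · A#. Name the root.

Arranged so that each adjacent pair is a third by letter name: D# – F## – A# – C# – E##.
The bottom of that stack, D#, is the root (this is D# dominant seventh sharp nine).

D#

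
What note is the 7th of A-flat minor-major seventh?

G

A-flat minor-major seventh is built on Ab; its 7th is a major 7th above the root.
A seventh above A uses the letter G, and the major 7th above Ab is G.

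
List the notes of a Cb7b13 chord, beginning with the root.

Root C♭, quality dominant seventh flat thirteen:
C♭ — root
E♭ — major 3rd
G♭ — perfect 5th
B𝄫 — minor 7th
A𝄫 — minor 13th

C♭ – E♭ – G♭ – B𝄫 – A𝄫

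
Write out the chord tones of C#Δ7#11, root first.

C#, E#, G#, B#, F##

C#Δ7#11: major seventh sharp eleven on C#.
root → C#
3rd (major 3rd) → E#
5th (perfect 5th) → G#
7th (major 7th) → B#
11th (augmented 11th) → F##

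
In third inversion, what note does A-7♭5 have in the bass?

A-7♭5 in root position is A–C–Eb–G.
Third inversion places the seventh in the bass, which is G.

G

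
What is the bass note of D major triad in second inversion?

A

D major triad = D–F#–A. Second inversion → fifth in the bass = A.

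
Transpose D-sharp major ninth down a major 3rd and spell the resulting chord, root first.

B D-sharp F-sharp A-sharp C-sharp

A major 3rd down from D-sharp is B, so the new chord is B major ninth.
root → B
3rd (major 3rd) → D-sharp
5th (perfect 5th) → F-sharp
7th (major 7th) → A-sharp
9th (major 9th) → C-sharp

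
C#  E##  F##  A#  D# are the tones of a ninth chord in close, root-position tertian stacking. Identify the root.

Stacking in thirds gives D# – F## – A# – C# – E##, so D# is the root — D# dominant seventh sharp nine.

D#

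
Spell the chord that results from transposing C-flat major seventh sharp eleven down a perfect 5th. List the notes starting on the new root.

Fb – Ab – Cb – Eb – Bb

Transposed root: Cb → Fb (perfect 5th down). So we spell Fb major seventh sharp eleven:
- root: Fb
- major 3rd: Ab
- perfect 5th: Cb
- major 7th: Eb
- augmented 11th: Bb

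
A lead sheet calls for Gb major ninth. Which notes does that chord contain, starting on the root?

Gb major ninth is a major ninth built on G-flat.
root → G-flat
3rd (major 3rd) → B-flat
5th (perfect 5th) → D-flat
7th (major 7th) → F
9th (major 9th) → A-flat

G-flat B-flat D-flat F A-flat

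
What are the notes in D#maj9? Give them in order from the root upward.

Root D#, quality major ninth:
- root: D#
- major 3rd: F##
- perfect 5th: A#
- major 7th: C##
- major 9th: E#

D#, F##, A#, C##, E#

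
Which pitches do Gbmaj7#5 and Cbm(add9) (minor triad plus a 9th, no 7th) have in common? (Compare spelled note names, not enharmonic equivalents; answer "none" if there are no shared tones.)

Gbmaj7#5: Gb Bb D F
Cbm(add9): Cb Ebb Gb Db
Common to both → Gb.

Gb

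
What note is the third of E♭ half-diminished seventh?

G-flat

Root of E♭ half-diminished seventh = E-flat. The 3rd is a minor 3rd: E-flat up a minor 3rd → G-flat.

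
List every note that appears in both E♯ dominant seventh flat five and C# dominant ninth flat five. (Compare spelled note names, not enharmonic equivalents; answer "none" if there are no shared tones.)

E# B D#

E♯ dominant seventh flat five: E# G## B D#
C# dominant ninth flat five: C# E# G B D#
Common to both → E#, B, D#.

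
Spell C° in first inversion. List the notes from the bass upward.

Eb Gb C

C° = C–Eb–Gb; first inversion → third (Eb) lowest.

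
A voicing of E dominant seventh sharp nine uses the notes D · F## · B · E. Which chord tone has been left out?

G#

E dominant seventh sharp nine = E, G#, B, D, F##. The voicing lacks the 3rd (major 3rd), G#.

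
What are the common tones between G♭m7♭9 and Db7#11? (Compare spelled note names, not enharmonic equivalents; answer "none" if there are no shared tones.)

Db

G♭m7♭9: Gb Bbb Db Fb Abb
Db7#11: Db F Ab Cb G
Common to both → Db.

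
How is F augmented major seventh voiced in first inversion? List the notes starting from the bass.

In root position, F augmented major seventh is F–A–C#–E.
First inversion puts the third (A) in the bass.

A  C#  E  F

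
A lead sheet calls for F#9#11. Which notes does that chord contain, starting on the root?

Root F#, quality dominant ninth sharp eleven:
F# — root
A# — major 3rd
C# — perfect 5th
E — minor 7th
G# — major 9th
B# — augmented 11th

F# A# C# E G# B#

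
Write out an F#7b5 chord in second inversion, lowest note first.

C, E, F♯, A♯

F#7b5 = F♯–A♯–C–E; second inversion → fifth (C) lowest.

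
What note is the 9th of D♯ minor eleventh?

E-sharp

Root of D♯ minor eleventh = D-sharp. The 9th is a major 9th: D-sharp up a major 9th → E-sharp.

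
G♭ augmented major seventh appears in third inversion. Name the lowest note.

G♭ augmented major seventh = Gb–Bb–D–F. Third inversion → seventh in the bass = F.

F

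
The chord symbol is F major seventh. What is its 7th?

Root of F major seventh = F. The 7th is a major 7th: F up a major 7th → E.

E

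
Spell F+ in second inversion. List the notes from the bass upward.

F+ = F–A–C♯; second inversion → fifth (C♯) lowest.

C♯, F, A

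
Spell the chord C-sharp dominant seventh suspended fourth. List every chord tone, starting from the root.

Root C#, quality dominant seventh suspended fourth:
Root: C#
Perfect 4th (4th): F#
Perfect 5th (5th): G#
Minor 7th (7th): B

C#, F#, G#, B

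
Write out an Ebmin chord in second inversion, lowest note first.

B♭, E♭, G♭

In root position, Ebmin is E♭–G♭–B♭.
Second inversion puts the fifth (B♭) in the bass.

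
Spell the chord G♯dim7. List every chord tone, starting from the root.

G♯dim7 is a diminished seventh built on G#.
Root: G#
Minor 3rd (3rd): B
Diminished 5th (5th): D
Diminished 7th (7th): F

G# B D F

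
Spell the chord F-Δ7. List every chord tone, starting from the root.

F-Δ7 is a minor-major seventh built on F.
root → F
3rd (minor 3rd) → Ab
5th (perfect 5th) → C
7th (major 7th) → E

F, Ab, C, E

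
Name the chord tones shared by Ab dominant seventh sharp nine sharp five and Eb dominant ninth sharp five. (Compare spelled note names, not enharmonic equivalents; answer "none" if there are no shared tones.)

B

Ab dominant seventh sharp nine sharp five: A-flat C E G-flat B
Eb dominant ninth sharp five: E-flat G B D-flat F
Common to both → B.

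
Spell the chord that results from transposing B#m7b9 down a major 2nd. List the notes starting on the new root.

A# C# E# G# B

Transposed root: B# → A# (major 2nd down). So we spell A# minor seventh flat nine:
Root: A#
Minor 3rd (3rd): C#
Perfect 5th (5th): E#
Minor 7th (7th): G#
Minor 9th (9th): B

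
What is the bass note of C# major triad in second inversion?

C# major triad = C♯–E♯–G♯. Second inversion → fifth in the bass = G♯.

G♯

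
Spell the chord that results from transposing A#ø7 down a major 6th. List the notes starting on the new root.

C# E G B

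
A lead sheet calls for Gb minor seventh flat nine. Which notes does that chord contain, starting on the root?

G-flat, B-double-flat, D-flat, F-flat, A-double-flat

Root G-flat, quality minor seventh flat nine:
- root: G-flat
- minor 3rd: B-double-flat
- perfect 5th: D-flat
- minor 7th: F-flat
- minor 9th: A-double-flat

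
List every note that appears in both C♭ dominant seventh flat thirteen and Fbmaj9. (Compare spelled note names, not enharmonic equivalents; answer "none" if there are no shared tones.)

C♭ dominant seventh flat thirteen = Cb, Eb, Gb, Bbb, Abb.
Fbmaj9 = Fb, Ab, Cb, Eb, Gb.
Shared: Cb, Eb, Gb.

Cb, Eb, Gb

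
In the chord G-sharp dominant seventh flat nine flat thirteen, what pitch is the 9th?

G-sharp dominant seventh flat nine flat thirteen is built on G-sharp; its 9th is a minor 9th above the root.
A second above G uses the letter A, and the minor 9th above G-sharp is A.

A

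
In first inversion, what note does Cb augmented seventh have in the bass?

Eb

Cb augmented seventh in root position is Cb–Eb–G–Bbb.
First inversion places the third in the bass, which is Eb.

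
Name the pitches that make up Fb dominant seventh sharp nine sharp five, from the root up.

F-flat, A-flat, C, E-double-flat, G

Fb dominant seventh sharp nine sharp five is a dominant seventh sharp nine sharp five built on F-flat.
Root: F-flat
Major 3rd (3rd): A-flat
Augmented 5th (5th): C
Minor 7th (7th): E-double-flat
Augmented 9th (9th): G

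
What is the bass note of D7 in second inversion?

A

D7 = D–F♯–A–C. Second inversion → fifth in the bass = A.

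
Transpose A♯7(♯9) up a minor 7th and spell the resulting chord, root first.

A minor 7th up from A♯ is G♯, so the new chord is G♯ dominant seventh sharp nine.
Root: G♯
Major 3rd (3rd): B♯
Perfect 5th (5th): D♯
Minor 7th (7th): F♯
Augmented 9th (9th): A𝄪

G♯ – B♯ – D♯ – F♯ – A𝄪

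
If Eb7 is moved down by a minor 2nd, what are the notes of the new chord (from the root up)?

D, F#, A, C

Eb down a minor 2nd → D. New chord: D dominant seventh.
root → D
3rd (major 3rd) → F#
5th (perfect 5th) → A
7th (minor 7th) → C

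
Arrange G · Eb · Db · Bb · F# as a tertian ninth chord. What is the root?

Eb

Stacking in thirds gives Eb – G – Bb – Db – F#, so Eb is the root — Eb dominant seventh sharp nine.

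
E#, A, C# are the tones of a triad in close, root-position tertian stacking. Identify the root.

A

Arranged so that each adjacent pair is a third by letter name: A – C# – E#.
The bottom of that stack, A, is the root (this is A augmented triad).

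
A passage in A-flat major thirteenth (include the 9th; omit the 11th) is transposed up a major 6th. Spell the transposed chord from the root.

F  A  C  E  G  D

A-flat up a major 6th → F. New chord: F major thirteenth.
Root: F
Major 3rd (3rd): A
Perfect 5th (5th): C
Major 7th (7th): E
Major 9th (9th): G
Major 13th (13th): D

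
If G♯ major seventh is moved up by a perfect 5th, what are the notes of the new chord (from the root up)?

D# – F## – A# – C##

A perfect 5th up from G# is D#, so the new chord is D# major seventh.
D# — root
F## — major 3rd
A# — perfect 5th
C## — major 7th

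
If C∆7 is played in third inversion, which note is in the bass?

C∆7 in root position is C–E–G–B.
Third inversion places the seventh in the bass, which is B.

B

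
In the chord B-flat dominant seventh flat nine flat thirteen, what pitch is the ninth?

Root of B-flat dominant seventh flat nine flat thirteen = B-flat. The 9th is a minor 9th: B-flat up a minor 9th → C-flat.

C-flat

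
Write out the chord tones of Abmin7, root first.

Ab, Cb, Eb, Gb

Root Ab, quality minor seventh:
Root: Ab
Minor 3rd (3rd): Cb
Perfect 5th (5th): Eb
Minor 7th (7th): Gb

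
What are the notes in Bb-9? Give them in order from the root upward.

B♭ D♭ F A♭ C

Root B♭, quality minor ninth:
root → B♭
3rd (minor 3rd) → D♭
5th (perfect 5th) → F
7th (minor 7th) → A♭
9th (major 9th) → C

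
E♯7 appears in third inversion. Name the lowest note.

D#

E♯7 in root position is E#–G##–B#–D#.
Third inversion places the seventh in the bass, which is D#.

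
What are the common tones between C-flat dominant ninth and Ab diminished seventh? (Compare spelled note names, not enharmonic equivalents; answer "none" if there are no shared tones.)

C-flat dominant ninth: C-flat E-flat G-flat B-double-flat D-flat
Ab diminished seventh: A-flat C-flat E-double-flat G-double-flat
Common to both → C-flat.

C-flat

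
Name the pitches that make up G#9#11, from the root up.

G♯, B♯, D♯, F♯, A♯, C𝄪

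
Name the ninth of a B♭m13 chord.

B♭m13 is built on Bb; its 9th is a major 9th above the root.
A second above B uses the letter C, and the major 9th above Bb is C.

C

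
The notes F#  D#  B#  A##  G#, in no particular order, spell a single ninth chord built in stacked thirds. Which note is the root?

Stacking in thirds gives G# – B# – D# – F# – A##, so G# is the root — G# dominant seventh sharp nine.

G#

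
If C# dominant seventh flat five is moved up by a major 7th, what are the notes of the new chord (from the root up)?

B# – D## – F# – A#

A major 7th up from C# is B#, so the new chord is B# dominant seventh flat five.
B# — root
D## — major 3rd
F# — diminished 5th
A# — minor 7th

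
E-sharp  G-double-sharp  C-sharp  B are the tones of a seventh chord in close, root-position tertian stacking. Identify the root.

C-sharp

Arranged so that each adjacent pair is a third by letter name: C-sharp – E-sharp – G-double-sharp – B.
The bottom of that stack, C-sharp, is the root (this is C-sharp augmented seventh).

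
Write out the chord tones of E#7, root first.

E♯, G𝄪, B♯, D♯

E#7 is a dominant seventh built on E♯.
- root: E♯
- major 3rd: G𝄪
- perfect 5th: B♯
- minor 7th: D♯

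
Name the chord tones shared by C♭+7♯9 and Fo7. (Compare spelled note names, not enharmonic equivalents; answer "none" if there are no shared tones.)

C♭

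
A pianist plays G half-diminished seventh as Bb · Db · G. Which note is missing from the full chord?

The full G half-diminished seventh chord is G, Bb, Db, F.
Comparing with the voicing, the minor 7th (7th) — F — is absent.

F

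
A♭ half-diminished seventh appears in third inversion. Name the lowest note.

A♭ half-diminished seventh = A♭–C♭–E𝄫–G♭. Third inversion → seventh in the bass = G♭.

G♭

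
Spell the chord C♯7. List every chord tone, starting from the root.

Root C#, quality dominant seventh:
- root: C#
- major 3rd: E#
- perfect 5th: G#
- minor 7th: B

C# – E# – G# – B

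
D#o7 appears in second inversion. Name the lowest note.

D#o7 = D#–F#–A–C. Second inversion → fifth in the bass = A.

A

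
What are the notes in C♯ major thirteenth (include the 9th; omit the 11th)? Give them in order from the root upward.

C♯ major thirteenth: major thirteenth on C-sharp.
C-sharp — root
E-sharp — major 3rd
G-sharp — perfect 5th
B-sharp — major 7th
D-sharp — major 9th
A-sharp — major 13th

C-sharp E-sharp G-sharp B-sharp D-sharp A-sharp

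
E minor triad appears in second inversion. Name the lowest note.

E minor triad = E–G–B. Second inversion → fifth in the bass = B.

B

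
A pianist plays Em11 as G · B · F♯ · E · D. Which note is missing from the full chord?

The full Em11 chord is E, G, B, D, F♯, A.
Comparing with the voicing, the perfect 11th (11th) — A — is absent.

A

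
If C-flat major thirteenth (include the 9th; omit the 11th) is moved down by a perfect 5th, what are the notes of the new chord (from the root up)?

F-flat – A-flat – C-flat – E-flat – G-flat – D-flat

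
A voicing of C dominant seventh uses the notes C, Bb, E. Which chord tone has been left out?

C dominant seventh = C, E, G, Bb. The voicing lacks the 5th (perfect 5th), G.

G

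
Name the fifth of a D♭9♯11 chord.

A♭

Root of D♭9♯11 = D♭. The 5th is a perfect 5th: D♭ up a perfect 5th → A♭.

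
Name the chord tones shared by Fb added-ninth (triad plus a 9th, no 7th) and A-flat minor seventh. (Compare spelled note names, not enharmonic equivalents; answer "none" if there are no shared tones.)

A-flat  C-flat  G-flat

Fb added-ninth = F-flat, A-flat, C-flat, G-flat.
A-flat minor seventh = A-flat, C-flat, E-flat, G-flat.
Shared: A-flat, C-flat, G-flat.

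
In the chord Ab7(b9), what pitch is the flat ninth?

B𝄫

Ab7(b9) is built on A♭; its 9th is a minor 9th above the root.
A second above A uses the letter B, and the minor 9th above A♭ is B𝄫.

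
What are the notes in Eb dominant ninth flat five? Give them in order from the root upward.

Eb dominant ninth flat five: dominant ninth flat five on E-flat.
Root: E-flat
Major 3rd (3rd): G
Diminished 5th (5th): B-double-flat
Minor 7th (7th): D-flat
Major 9th (9th): F

E-flat G B-double-flat D-flat F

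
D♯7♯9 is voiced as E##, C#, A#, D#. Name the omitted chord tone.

D♯7♯9 = D#, F##, A#, C#, E##. The voicing lacks the 3rd (major 3rd), F##.

F##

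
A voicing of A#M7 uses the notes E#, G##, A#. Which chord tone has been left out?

C##

The full A#M7 chord is A#, C##, E#, G##.
Comparing with the voicing, the major 3rd (3rd) — C## — is absent.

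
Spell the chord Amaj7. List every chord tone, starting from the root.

Amaj7 is a major seventh built on A.
- root: A
- major 3rd: C#
- perfect 5th: E
- major 7th: G#

A C# E G#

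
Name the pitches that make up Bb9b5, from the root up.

Bb, D, Fb, Ab, C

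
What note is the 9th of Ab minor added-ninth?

Bb

Ab minor added-ninth is built on Ab; its 9th is a major 9th above the root.
A second above A uses the letter B, and the major 9th above Ab is Bb.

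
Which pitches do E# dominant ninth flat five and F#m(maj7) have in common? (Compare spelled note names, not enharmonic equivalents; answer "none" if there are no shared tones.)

E# dominant ninth flat five: E# G## B D# F##
F#m(maj7): F# A C# E#
Common to both → E#.

E#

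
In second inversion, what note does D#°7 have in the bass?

A

D#°7 = D♯–F♯–A–C. Second inversion → fifth in the bass = A.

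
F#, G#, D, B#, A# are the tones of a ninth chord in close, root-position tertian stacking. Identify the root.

G#

Stacking in thirds gives G# – B# – D – F# – A#, so G# is the root — G# dominant ninth flat five.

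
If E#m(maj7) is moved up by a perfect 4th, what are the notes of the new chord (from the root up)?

A♯, C♯, E♯, G𝄪

Transposed root: E♯ → A♯ (perfect 4th up). So we spell A♯ minor-major seventh:
root → A♯
3rd (minor 3rd) → C♯
5th (perfect 5th) → E♯
7th (major 7th) → G𝄪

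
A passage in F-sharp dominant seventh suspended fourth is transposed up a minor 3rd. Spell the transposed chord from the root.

F-sharp up a minor 3rd → A. New chord: A dominant seventh suspended fourth.
A — root
D — perfect 4th
E — perfect 5th
G — minor 7th

A, D, E, G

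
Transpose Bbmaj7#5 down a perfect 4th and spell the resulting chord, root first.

Transposed root: B♭ → F (perfect 4th down). So we spell F augmented major seventh:
root → F
3rd (major 3rd) → A
5th (augmented 5th) → C♯
7th (major 7th) → E

F  A  C♯  E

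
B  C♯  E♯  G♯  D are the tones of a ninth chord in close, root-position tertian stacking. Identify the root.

Arranged so that each adjacent pair is a third by letter name: C♯ – E♯ – G♯ – B – D.
The bottom of that stack, C♯, is the root (this is C♯ dominant seventh flat nine).

C♯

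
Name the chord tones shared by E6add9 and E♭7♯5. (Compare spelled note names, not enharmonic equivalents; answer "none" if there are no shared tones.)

B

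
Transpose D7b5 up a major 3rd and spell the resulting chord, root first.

Transposed root: D → F# (major 3rd up). So we spell F# dominant seventh flat five:
Root: F#
Major 3rd (3rd): A#
Diminished 5th (5th): C
Minor 7th (7th): E

F#, A#, C, E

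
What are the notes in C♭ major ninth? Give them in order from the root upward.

C♭  E♭  G♭  B♭  D♭

C♭ major ninth: major ninth on C♭.
Root: C♭
Major 3rd (3rd): E♭
Perfect 5th (5th): G♭
Major 7th (7th): B♭
Major 9th (9th): D♭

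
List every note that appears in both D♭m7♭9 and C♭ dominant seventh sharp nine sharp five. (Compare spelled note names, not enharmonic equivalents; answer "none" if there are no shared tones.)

Cb

D♭m7♭9: Db Fb Ab Cb Ebb
C♭ dominant seventh sharp nine sharp five: Cb Eb G Bbb D
Common to both → Cb.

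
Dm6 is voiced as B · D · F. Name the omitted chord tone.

The full Dm6 chord is D, F, A, B.
Comparing with the voicing, the perfect 5th (5th) — A — is absent.

A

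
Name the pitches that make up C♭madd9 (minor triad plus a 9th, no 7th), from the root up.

C♭madd9 is a minor added-ninth built on Cb.
Cb — root
Ebb — minor 3rd
Gb — perfect 5th
Db — major 9th

Cb  Ebb  Gb  Db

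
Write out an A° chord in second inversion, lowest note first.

A° = A–C–Eb; second inversion → fifth (Eb) lowest.

Eb – A – C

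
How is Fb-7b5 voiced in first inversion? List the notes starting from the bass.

Abb  Cbb  Ebb  Fb

Fb-7b5 = Fb–Abb–Cbb–Ebb; first inversion → third (Abb) lowest.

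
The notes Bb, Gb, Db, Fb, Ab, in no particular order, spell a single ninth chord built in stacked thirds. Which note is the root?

Gb

Arranged so that each adjacent pair is a third by letter name: Gb – Bb – Db – Fb – Ab.
The bottom of that stack, Gb, is the root (this is Gb dominant ninth).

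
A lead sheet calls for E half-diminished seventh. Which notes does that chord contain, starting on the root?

E  G  Bb  D

E half-diminished seventh is a half-diminished seventh built on E.
- root: E
- minor 3rd: G
- diminished 5th: Bb
- minor 7th: D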